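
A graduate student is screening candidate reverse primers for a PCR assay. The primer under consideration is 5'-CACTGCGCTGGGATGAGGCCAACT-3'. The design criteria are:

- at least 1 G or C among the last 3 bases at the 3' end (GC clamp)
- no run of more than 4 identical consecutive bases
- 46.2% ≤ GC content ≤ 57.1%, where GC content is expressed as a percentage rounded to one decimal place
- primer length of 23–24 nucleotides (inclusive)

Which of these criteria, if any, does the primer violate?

Fails: GC content.

Base counts: A=5, T=4, G=8, C=7 (length 24).
GC clamp: 3' end ACT has 1 G/C ✓
homopolymer run: longest run = 3 ✓
GC content: GC 15/24 = 62.5%, outside 46.2–57.1% ✗
length: length 24 ✓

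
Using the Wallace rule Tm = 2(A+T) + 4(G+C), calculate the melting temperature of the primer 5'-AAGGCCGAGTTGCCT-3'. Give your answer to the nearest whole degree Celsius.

48°C

Base counts: A=3, T=3, G=5, C=4 (length 15).
Tm = 2·(3+3) + 4·(5+4) = 2·6 + 4·9 = 12 + 36 = 48°C.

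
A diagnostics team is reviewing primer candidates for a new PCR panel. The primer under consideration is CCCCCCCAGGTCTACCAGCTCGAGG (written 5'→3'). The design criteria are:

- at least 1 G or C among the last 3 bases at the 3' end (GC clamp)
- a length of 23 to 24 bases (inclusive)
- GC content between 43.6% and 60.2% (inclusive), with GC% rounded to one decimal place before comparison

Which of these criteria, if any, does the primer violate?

Fails: length, GC content.

Base counts: A=4, T=3, G=6, C=12 (length 25).
GC clamp: 3' end AGG has 2 G/C ✓
length: length 25, outside 23–24 ✗
GC content: GC 18/25 = 72.0%, outside 43.6–60.2% ✗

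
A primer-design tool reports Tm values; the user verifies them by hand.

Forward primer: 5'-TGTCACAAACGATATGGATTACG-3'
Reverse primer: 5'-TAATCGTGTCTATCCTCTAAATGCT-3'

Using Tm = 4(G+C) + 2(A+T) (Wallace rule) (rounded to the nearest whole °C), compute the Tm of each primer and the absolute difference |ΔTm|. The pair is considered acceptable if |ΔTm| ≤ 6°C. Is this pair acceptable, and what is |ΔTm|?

Forward: A=8 T=6 G=5 C=4 → Tm = 2·14 + 4·9 = 64°C.
Reverse: A=6 T=10 G=3 C=6 → Tm = 2·16 + 4·9 = 68°C.
|ΔTm| = |64 − 68| = 4°C, ≤ 6°C.

|ΔTm| = 4°C; the pair is acceptable.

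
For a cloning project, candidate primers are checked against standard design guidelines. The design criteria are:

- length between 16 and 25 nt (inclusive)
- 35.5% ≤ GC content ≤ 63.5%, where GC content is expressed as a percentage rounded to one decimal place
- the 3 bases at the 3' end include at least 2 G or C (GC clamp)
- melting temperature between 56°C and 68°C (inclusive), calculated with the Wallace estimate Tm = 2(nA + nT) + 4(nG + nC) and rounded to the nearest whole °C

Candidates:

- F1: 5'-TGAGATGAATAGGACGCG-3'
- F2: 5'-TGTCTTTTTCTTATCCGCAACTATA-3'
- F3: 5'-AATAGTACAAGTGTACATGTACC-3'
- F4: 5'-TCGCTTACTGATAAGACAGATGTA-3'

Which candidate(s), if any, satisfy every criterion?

F1 (18 nt, A=6 T=3 G=7 C=2): length 18 ✓; GC 9/18 = 50.0% ✓; 3' end GCG has 3 G/C ✓; Tm = 2·9 + 4·9 = 54°C, outside 56–68°C ✗ — fails.
F2 (25 nt, A=5 T=12 G=2 C=6): length 25 ✓; GC 8/25 = 32.0%, outside 35.5–63.5% ✗; 3' end ATA has 0 G/C, need ≥2 ✗; Tm = 2·17 + 4·8 = 66°C ✓ — fails.
F3 (23 nt, A=9 T=6 G=4 C=4): length 23 ✓; GC 8/23 = 34.8%, outside 35.5–63.5% ✗; 3' end ACC has 2 G/C ✓; Tm = 2·15 + 4·8 = 62°C ✓ — fails.
F4 (24 nt, A=8 T=7 G=5 C=4): length 24 ✓; GC 9/24 = 37.5% ✓; 3' end GTA has 1 G/C, need ≥2 ✗; Tm = 2·15 + 4·9 = 66°C ✓ — fails.

None of the candidates satisfy all criteria.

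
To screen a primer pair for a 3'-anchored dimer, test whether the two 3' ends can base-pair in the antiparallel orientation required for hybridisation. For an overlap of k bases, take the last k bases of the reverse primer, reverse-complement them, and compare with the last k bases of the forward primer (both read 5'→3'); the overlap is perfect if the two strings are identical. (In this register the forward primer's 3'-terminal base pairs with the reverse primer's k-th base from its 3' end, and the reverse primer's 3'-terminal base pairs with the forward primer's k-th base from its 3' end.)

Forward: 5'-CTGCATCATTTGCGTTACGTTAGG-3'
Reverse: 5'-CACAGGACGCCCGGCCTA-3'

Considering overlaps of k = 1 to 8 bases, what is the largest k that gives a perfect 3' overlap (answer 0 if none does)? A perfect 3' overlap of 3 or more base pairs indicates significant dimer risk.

Last 8 bases (5'→3') — forward …ACGTTAGG, reverse …CCGGCCTA.
Reverse complement of the reverse primer's last 8 bases: TAGGCCGG; its first k bases are the reverse complement of the reverse primer's last k bases, so a perfect k-base overlap needs the forward primer's last k bases to equal them.
Comparing (forward last k vs required): k=1: G vs T ✗; k=2: GG vs TA ✗; k=3: AGG vs TAG ✗; k=4: TAGG vs TAGG ✓; k=5: TTAGG vs TAGGC ✗; k=6: GTTAGG vs TAGGCC ✗; k=7: CGTTAGG vs TAGGCCG ✗; k=8: ACGTTAGG vs TAGGCCGG ✗.
Only k = 4 is perfect, so the longest perfect 3' overlap is 4.

Longest perfect overlap: 4 complementary base pairs; significant dimer risk (threshold 3).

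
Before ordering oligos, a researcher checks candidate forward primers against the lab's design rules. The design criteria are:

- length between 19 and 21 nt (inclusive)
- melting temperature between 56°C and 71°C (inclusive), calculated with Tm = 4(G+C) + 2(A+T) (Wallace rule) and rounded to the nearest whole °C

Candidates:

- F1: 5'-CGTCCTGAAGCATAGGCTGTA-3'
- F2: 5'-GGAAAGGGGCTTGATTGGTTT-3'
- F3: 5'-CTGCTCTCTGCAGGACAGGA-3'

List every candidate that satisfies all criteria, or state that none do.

F1 (21 nt, A=5 T=5 G=6 C=5): length 21 ✓; Tm = 2·10 + 4·11 = 64°C ✓ — passes.
F2 (21 nt, A=4 T=7 G=9 C=1): length 21 ✓; Tm = 2·11 + 4·10 = 62°C ✓ — passes.
F3 (20 nt, A=4 T=4 G=6 C=6): length 20 ✓; Tm = 2·8 + 4·12 = 64°C ✓ — passes.

F1, F2 and F3.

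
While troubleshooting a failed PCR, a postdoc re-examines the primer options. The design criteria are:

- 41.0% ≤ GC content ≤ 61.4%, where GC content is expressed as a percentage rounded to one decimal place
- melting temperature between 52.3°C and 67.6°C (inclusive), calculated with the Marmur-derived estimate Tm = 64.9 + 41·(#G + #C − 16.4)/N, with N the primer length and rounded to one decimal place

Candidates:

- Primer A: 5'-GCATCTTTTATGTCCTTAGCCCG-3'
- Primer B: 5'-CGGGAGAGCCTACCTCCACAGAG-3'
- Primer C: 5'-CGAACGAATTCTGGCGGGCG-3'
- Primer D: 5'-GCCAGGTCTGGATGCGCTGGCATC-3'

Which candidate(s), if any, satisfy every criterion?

Primer A only.

Primer A (23 nt, A=3 T=9 G=4 C=7): GC 11/23 = 47.8% ✓; Tm = 64.9 + 41·(11 − 16.4)/23 = 55.3°C ✓ — passes.
Primer B (23 nt, A=6 T=2 G=7 C=8): GC 15/23 = 65.2%, outside 41.0–61.4% ✗; Tm = 64.9 + 41·(15 − 16.4)/23 = 62.4°C ✓ — fails.
Primer C (20 nt, A=4 T=3 G=8 C=5): GC 13/20 = 65.0%, outside 41.0–61.4% ✗; Tm = 64.9 + 41·(13 − 16.4)/20 = 57.9°C ✓ — fails.
Primer D (24 nt, A=3 T=5 G=9 C=7): GC 16/24 = 66.7%, outside 41.0–61.4% ✗; Tm = 64.9 + 41·(16 − 16.4)/24 = 64.2°C ✓ — fails.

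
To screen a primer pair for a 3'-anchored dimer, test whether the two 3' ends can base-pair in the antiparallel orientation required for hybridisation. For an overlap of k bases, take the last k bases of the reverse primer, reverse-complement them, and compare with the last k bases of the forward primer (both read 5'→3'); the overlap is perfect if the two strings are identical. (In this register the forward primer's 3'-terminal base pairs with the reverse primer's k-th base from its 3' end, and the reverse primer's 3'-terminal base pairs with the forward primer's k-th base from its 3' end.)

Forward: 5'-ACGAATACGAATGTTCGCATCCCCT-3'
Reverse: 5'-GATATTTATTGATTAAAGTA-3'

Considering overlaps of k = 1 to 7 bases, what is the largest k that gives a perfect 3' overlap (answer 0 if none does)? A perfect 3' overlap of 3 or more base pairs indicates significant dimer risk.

Last 7 bases (5'→3') — forward …ATCCCCT, reverse …TAAAGTA.
Reverse complement of the reverse primer's last 7 bases: TACTTTA; its first k bases are the reverse complement of the reverse primer's last k bases, so a perfect k-base overlap needs the forward primer's last k bases to equal them.
Comparing (forward last k vs required): k=1: T vs T ✓; k=2: CT vs TA ✗; k=3: CCT vs TAC ✗; k=4: CCCT vs TACT ✗; k=5: CCCCT vs TACTT ✗; k=6: TCCCCT vs TACTTT ✗; k=7: ATCCCCT vs TACTTTA ✗.
Only k = 1 is perfect, so the longest perfect 3' overlap is 1.

Longest perfect overlap: 1 complementary base pair; below the dimer-risk threshold (threshold 3).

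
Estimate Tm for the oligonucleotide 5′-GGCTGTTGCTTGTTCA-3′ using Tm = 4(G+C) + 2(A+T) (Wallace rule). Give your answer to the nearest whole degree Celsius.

48°C

Base counts: A=1, T=7, G=5, C=3 (length 16).
Tm = 2·(1+7) + 4·(5+3) = 2·8 + 4·8 = 16 + 32 = 48°C.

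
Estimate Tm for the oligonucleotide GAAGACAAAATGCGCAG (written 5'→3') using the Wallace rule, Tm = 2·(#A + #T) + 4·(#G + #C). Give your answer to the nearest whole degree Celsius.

50°C

Base counts: A=8, T=1, G=5, C=3 (length 17).
Tm = 2·(8+1) + 4·(5+3) = 2·9 + 4·8 = 18 + 32 = 50°C.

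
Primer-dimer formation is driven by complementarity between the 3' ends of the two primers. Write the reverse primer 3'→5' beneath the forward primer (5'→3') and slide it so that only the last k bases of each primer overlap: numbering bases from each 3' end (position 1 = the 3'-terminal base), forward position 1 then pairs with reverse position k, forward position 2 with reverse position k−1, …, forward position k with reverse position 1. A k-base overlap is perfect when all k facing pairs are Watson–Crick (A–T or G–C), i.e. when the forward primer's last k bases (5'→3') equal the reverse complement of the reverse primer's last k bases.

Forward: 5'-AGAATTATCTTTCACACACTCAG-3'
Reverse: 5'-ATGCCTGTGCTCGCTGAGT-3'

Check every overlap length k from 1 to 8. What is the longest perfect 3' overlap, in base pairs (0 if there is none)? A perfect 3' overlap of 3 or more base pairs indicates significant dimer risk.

Longest perfect overlap: 6 complementary base pairs; significant dimer risk (threshold 3).

Last 8 bases (5'→3') — forward …ACACTCAG, reverse …CGCTGAGT.
Reverse complement of the reverse primer's last 8 bases: ACTCAGCG; its first k bases are the reverse complement of the reverse primer's last k bases, so a perfect k-base overlap needs the forward primer's last k bases to equal them.
Comparing (forward last k vs required): k=1: G vs A ✗; k=2: AG vs AC ✗; k=3: CAG vs ACT ✗; k=4: TCAG vs ACTC ✗; k=5: CTCAG vs ACTCA ✗; k=6: ACTCAG vs ACTCAG ✓; k=7: CACTCAG vs ACTCAGC ✗; k=8: ACACTCAG vs ACTCAGCG ✗.
Only k = 6 is perfect, so the longest perfect 3' overlap is 6.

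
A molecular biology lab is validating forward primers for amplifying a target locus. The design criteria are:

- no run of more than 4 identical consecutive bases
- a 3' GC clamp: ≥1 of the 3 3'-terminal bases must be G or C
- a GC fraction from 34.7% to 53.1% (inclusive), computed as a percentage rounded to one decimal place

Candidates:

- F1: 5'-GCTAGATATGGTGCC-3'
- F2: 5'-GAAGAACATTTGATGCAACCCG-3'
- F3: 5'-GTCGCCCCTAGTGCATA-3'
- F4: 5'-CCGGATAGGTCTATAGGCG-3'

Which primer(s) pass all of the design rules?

F1 (15 nt, A=3 T=4 G=5 C=3): longest run = 2 ✓; 3' end GCC has 3 G/C ✓; GC 8/15 = 53.3%, outside 34.7–53.1% ✗ — fails.
F2 (22 nt, A=8 T=4 G=5 C=5): longest run = 3 ✓; 3' end CCG has 3 G/C ✓; GC 10/22 = 45.5% ✓ — passes.
F3 (17 nt, A=3 T=4 G=4 C=6): longest run = 4 ✓; 3' end ATA has 0 G/C, need ≥1 ✗; GC 10/17 = 58.8%, outside 34.7–53.1% ✗ — fails.
F4 (19 nt, A=4 T=4 G=7 C=4): longest run = 2 ✓; 3' end GCG has 3 G/C ✓; GC 11/19 = 57.9%, outside 34.7–53.1% ✗ — fails.

F2 only.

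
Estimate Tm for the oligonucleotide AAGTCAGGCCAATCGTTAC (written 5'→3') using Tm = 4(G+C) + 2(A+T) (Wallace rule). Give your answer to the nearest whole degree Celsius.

Base counts: A=6, T=4, G=4, C=5 (length 19).
Tm = 2·(6+4) + 4·(4+5) = 2·10 + 4·9 = 20 + 36 = 56°C.

56°C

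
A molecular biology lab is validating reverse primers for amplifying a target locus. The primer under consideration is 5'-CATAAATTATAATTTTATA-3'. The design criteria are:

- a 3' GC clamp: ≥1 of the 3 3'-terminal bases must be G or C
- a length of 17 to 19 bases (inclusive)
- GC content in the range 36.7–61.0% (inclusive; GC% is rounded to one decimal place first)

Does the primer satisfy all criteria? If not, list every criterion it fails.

Fails: GC clamp, GC content.

Base counts: A=9, T=9, G=0, C=1 (length 19).
GC clamp: 3' end ATA has 0 G/C, need ≥1 ✗
length: length 19 ✓
GC content: GC 1/19 = 5.3%, outside 36.7–61.0% ✗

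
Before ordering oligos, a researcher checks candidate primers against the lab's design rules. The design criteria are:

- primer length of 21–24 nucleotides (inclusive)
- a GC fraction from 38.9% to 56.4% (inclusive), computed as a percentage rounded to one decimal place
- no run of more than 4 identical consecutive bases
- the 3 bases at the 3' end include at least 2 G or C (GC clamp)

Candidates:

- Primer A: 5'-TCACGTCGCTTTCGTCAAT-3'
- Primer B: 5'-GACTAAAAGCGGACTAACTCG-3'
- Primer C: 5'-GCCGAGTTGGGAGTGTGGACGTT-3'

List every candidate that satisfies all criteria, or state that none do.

Primer A (19 nt, A=3 T=7 G=3 C=6): length 19, outside 21–24 ✗; GC 9/19 = 47.4% ✓; longest run = 3 ✓; 3' end AAT has 0 G/C, need ≥2 ✗ — fails.
Primer B (21 nt, A=8 T=3 G=5 C=5): length 21 ✓; GC 10/21 = 47.6% ✓; longest run = 4 ✓; 3' end TCG has 2 G/C ✓ — passes.
Primer C (23 nt, A=3 T=6 G=11 C=3): length 23 ✓; GC 14/23 = 60.9%, outside 38.9–56.4% ✗; longest run = 3 ✓; 3' end GTT has 1 G/C, need ≥2 ✗ — fails.

Primer B only.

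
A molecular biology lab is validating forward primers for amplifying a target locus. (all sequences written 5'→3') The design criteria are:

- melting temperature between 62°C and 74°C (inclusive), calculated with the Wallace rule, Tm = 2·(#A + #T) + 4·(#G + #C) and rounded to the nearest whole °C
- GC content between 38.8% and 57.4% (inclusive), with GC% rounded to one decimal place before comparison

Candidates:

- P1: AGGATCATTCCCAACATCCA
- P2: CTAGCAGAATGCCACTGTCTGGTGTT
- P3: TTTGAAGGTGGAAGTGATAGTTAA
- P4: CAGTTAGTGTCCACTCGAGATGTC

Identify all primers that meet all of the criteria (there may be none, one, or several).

P4 only.

P1 (20 nt, A=7 T=4 G=2 C=7): Tm = 2·11 + 4·9 = 58°C, outside 62–74°C ✗; GC 9/20 = 45.0% ✓ — fails.
P2 (26 nt, A=5 T=8 G=7 C=6): Tm = 2·13 + 4·13 = 78°C, outside 62–74°C ✗; GC 13/26 = 50.0% ✓ — fails.
P3 (24 nt, A=8 T=8 G=8 C=0): Tm = 2·16 + 4·8 = 64°C ✓; GC 8/24 = 33.3%, outside 38.8–57.4% ✗ — fails.
P4 (24 nt, A=5 T=7 G=6 C=6): Tm = 2·12 + 4·12 = 72°C ✓; GC 12/24 = 50.0% ✓ — passes.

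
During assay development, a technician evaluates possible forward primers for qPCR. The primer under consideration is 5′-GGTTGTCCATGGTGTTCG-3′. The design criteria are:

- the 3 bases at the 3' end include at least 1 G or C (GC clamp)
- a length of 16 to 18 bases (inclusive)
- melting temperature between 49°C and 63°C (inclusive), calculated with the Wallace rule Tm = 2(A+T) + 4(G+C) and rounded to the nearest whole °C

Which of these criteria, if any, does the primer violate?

Base counts: A=1, T=7, G=7, C=3 (length 18).
GC clamp: 3' end TCG has 2 G/C ✓
length: length 18 ✓
Tm: Tm = 2·8 + 4·10 = 56°C ✓

Meets all criteria.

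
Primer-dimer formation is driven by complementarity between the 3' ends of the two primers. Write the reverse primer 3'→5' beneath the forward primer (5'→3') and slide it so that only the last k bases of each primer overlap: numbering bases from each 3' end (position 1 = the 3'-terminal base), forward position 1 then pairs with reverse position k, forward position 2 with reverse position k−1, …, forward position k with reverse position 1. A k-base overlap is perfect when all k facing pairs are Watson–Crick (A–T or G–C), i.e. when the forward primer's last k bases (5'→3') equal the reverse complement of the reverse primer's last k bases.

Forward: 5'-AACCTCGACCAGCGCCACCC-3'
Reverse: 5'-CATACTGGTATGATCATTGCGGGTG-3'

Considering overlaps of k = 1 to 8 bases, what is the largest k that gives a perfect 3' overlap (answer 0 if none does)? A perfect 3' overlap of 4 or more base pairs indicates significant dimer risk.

Longest perfect overlap: 5 complementary base pairs; significant dimer risk (threshold 4).

Last 8 bases (5'→3') — forward …CGCCACCC, reverse …TGCGGGTG.
Reverse complement of the reverse primer's last 8 bases: CACCCGCA; its first k bases are the reverse complement of the reverse primer's last k bases, so a perfect k-base overlap needs the forward primer's last k bases to equal them.
Comparing (forward last k vs required): k=1: C vs C ✓; k=2: CC vs CA ✗; k=3: CCC vs CAC ✗; k=4: ACCC vs CACC ✗; k=5: CACCC vs CACCC ✓; k=6: CCACCC vs CACCCG ✗; k=7: GCCACCC vs CACCCGC ✗; k=8: CGCCACCC vs CACCCGCA ✗.
Perfect overlaps at k = 1, 5; the largest is 5.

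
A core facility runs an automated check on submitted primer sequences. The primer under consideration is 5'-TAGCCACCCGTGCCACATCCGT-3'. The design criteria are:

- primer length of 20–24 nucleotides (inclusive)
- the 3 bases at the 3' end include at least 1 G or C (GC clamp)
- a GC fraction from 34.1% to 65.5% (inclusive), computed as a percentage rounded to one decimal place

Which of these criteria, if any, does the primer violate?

Base counts: A=4, T=4, G=4, C=10 (length 22).
length: length 22 ✓
GC clamp: 3' end CGT has 2 G/C ✓
GC content: GC 14/22 = 63.6% ✓

Meets all criteria.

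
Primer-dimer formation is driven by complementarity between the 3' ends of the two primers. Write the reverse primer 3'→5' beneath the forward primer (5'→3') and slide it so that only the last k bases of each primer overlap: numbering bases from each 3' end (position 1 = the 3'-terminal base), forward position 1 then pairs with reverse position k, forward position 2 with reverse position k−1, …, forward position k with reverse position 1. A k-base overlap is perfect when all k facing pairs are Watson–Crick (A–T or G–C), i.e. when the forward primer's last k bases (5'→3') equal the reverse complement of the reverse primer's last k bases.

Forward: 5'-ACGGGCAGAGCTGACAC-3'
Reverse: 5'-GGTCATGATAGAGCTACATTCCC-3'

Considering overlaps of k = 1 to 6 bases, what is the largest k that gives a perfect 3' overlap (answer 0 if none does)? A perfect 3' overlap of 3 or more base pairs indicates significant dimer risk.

Longest perfect overlap: 0 complementary base pairs; below the dimer-risk threshold (threshold 3).

Last 6 bases (5'→3') — forward …TGACAC, reverse …ATTCCC.
Reverse complement of the reverse primer's last 6 bases: GGGAAT; its first k bases are the reverse complement of the reverse primer's last k bases, so a perfect k-base overlap needs the forward primer's last k bases to equal them.
Comparing (forward last k vs required): k=1: C vs G ✗; k=2: AC vs GG ✗; k=3: CAC vs GGG ✗; k=4: ACAC vs GGGA ✗; k=5: GACAC vs GGGAA ✗; k=6: TGACAC vs GGGAAT ✗.
No overlap length from 1 to 6 is perfect, so the longest perfect 3' overlap is 0.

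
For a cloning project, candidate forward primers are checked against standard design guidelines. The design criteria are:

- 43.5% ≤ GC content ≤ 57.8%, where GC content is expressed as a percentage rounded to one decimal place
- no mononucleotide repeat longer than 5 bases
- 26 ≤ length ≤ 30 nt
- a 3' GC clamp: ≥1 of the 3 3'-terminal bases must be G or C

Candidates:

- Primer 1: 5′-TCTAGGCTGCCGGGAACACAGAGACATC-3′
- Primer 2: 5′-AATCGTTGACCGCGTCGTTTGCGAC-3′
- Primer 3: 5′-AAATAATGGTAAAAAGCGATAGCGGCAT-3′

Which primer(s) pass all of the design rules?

Primer 1 only.

Primer 1 (28 nt, A=8 T=4 G=8 C=8): GC 16/28 = 57.1% ✓; longest run = 3 ✓; length 28 ✓; 3' end ATC has 1 G/C ✓ — passes.
Primer 2 (25 nt, A=4 T=7 G=7 C=7): GC 14/25 = 56.0% ✓; longest run = 3 ✓; length 25, outside 26–30 ✗; 3' end GAC has 2 G/C ✓ — fails.
Primer 3 (28 nt, A=13 T=5 G=7 C=3): GC 10/28 = 35.7%, outside 43.5–57.8% ✗; longest run = 5 ✓; length 28 ✓; 3' end CAT has 1 G/C ✓ — fails.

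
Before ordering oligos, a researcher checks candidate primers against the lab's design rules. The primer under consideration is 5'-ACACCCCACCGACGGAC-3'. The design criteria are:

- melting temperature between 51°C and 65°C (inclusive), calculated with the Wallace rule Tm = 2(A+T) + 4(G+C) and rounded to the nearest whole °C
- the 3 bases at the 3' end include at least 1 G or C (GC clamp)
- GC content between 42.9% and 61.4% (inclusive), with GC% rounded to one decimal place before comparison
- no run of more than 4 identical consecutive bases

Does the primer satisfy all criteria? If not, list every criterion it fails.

Base counts: A=5, T=0, G=3, C=9 (length 17).
Tm: Tm = 2·5 + 4·12 = 58°C ✓
GC clamp: 3' end GAC has 2 G/C ✓
GC content: GC 12/17 = 70.6%, outside 42.9–61.4% ✗
homopolymer run: longest run = 4 ✓

Fails: GC content.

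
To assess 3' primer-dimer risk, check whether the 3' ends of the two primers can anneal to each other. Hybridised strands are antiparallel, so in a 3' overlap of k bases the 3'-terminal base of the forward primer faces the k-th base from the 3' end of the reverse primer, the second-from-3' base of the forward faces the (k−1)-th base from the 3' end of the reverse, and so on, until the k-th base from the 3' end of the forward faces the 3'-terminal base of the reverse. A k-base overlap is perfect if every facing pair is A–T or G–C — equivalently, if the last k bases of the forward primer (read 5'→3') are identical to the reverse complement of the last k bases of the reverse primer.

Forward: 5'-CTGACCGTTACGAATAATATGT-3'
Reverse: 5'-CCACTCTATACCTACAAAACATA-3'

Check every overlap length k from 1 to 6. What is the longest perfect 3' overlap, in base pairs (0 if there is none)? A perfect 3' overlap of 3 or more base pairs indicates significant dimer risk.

Longest perfect overlap: 5 complementary base pairs; significant dimer risk (threshold 3).

Last 6 bases (5'→3') — forward …ATATGT, reverse …AACATA.
Reverse complement of the reverse primer's last 6 bases: TATGTT; its first k bases are the reverse complement of the reverse primer's last k bases, so a perfect k-base overlap needs the forward primer's last k bases to equal them.
Comparing (forward last k vs required): k=1: T vs T ✓; k=2: GT vs TA ✗; k=3: TGT vs TAT ✗; k=4: ATGT vs TATG ✗; k=5: TATGT vs TATGT ✓; k=6: ATATGT vs TATGTT ✗.
Perfect overlaps at k = 1, 5; the largest is 5.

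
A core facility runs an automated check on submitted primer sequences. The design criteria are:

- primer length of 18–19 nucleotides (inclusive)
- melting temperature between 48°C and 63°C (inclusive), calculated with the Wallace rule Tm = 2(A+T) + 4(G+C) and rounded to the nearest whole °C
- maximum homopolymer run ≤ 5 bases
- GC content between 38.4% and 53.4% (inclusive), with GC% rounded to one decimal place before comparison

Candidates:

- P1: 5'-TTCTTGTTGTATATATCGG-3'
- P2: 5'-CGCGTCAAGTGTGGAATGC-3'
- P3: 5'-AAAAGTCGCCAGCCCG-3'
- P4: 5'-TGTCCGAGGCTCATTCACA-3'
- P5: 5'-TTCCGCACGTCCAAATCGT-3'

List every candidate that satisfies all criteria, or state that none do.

P4 and P5.

P1 (19 nt, A=3 T=10 G=4 C=2): length 19 ✓; Tm = 2·13 + 4·6 = 50°C ✓; longest run = 2 ✓; GC 6/19 = 31.6%, outside 38.4–53.4% ✗ — fails.
P2 (19 nt, A=4 T=4 G=7 C=4): length 19 ✓; Tm = 2·8 + 4·11 = 60°C ✓; longest run = 2 ✓; GC 11/19 = 57.9%, outside 38.4–53.4% ✗ — fails.
P3 (16 nt, A=5 T=1 G=4 C=6): length 16, outside 18–19 ✗; Tm = 2·6 + 4·10 = 52°C ✓; longest run = 4 ✓; GC 10/16 = 62.5%, outside 38.4–53.4% ✗ — fails.
P4 (19 nt, A=4 T=5 G=4 C=6): length 19 ✓; Tm = 2·9 + 4·10 = 58°C ✓; longest run = 2 ✓; GC 10/19 = 52.6% ✓ — passes.
P5 (19 nt, A=4 T=5 G=3 C=7): length 19 ✓; Tm = 2·9 + 4·10 = 58°C ✓; longest run = 3 ✓; GC 10/19 = 52.6% ✓ — passes.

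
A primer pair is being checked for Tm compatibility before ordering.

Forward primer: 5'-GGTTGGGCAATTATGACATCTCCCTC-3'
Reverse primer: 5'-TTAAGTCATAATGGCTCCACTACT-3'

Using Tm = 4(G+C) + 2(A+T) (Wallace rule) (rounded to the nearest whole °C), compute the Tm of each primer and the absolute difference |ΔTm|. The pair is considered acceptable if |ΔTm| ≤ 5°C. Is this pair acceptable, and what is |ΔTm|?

|ΔTm| = 12°C; the pair is not acceptable.

Forward: A=5 T=8 G=6 C=7 → Tm = 2·13 + 4·13 = 78°C.
Reverse: A=7 T=8 G=3 C=6 → Tm = 2·15 + 4·9 = 66°C.
|ΔTm| = |78 − 66| = 12°C, > 5°C.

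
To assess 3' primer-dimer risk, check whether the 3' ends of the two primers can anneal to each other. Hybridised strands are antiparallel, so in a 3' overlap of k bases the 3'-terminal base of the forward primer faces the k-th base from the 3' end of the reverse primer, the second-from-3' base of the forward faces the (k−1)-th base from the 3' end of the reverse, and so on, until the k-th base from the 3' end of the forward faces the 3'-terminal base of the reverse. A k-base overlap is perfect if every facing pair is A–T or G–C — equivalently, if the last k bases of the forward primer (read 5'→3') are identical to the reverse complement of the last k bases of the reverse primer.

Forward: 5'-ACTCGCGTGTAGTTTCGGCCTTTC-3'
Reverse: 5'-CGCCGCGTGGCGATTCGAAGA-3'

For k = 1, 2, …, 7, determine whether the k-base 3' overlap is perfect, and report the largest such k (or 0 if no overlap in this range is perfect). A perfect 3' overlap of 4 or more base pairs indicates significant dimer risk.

Longest perfect overlap: 2 complementary base pairs; below the dimer-risk threshold (threshold 4).

Last 7 bases (5'→3') — forward …GCCTTTC, reverse …TCGAAGA.
Reverse complement of the reverse primer's last 7 bases: TCTTCGA; its first k bases are the reverse complement of the reverse primer's last k bases, so a perfect k-base overlap needs the forward primer's last k bases to equal them.
Comparing (forward last k vs required): k=1: C vs T ✗; k=2: TC vs TC ✓; k=3: TTC vs TCT ✗; k=4: TTTC vs TCTT ✗; k=5: CTTTC vs TCTTC ✗; k=6: CCTTTC vs TCTTCG ✗; k=7: GCCTTTC vs TCTTCGA ✗.
Only k = 2 is perfect, so the longest perfect 3' overlap is 2.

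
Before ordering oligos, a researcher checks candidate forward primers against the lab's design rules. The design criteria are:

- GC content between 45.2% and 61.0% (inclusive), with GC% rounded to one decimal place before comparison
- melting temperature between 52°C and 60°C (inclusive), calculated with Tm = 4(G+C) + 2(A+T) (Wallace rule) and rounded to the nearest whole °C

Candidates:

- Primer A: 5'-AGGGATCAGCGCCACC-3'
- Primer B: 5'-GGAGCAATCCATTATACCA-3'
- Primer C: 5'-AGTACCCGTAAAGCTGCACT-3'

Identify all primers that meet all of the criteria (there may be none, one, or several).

Primer C only.

Primer A (16 nt, A=4 T=1 G=5 C=6): GC 11/16 = 68.8%, outside 45.2–61.0% ✗; Tm = 2·5 + 4·11 = 54°C ✓ — fails.
Primer B (19 nt, A=7 T=4 G=3 C=5): GC 8/19 = 42.1%, outside 45.2–61.0% ✗; Tm = 2·11 + 4·8 = 54°C ✓ — fails.
Primer C (20 nt, A=6 T=4 G=4 C=6): GC 10/20 = 50.0% ✓; Tm = 2·10 + 4·10 = 60°C ✓ — passes.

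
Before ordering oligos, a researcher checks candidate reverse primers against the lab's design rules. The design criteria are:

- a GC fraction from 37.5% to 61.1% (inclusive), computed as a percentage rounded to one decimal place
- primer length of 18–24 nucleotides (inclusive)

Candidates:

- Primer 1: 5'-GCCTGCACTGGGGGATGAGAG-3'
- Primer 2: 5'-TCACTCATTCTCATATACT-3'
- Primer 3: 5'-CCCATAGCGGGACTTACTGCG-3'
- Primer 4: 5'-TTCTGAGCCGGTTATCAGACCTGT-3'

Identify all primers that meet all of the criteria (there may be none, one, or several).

Primer 4 only.

Primer 1 (21 nt, A=4 T=3 G=10 C=4): GC 14/21 = 66.7%, outside 37.5–61.1% ✗; length 21 ✓ — fails.
Primer 2 (19 nt, A=5 T=8 G=0 C=6): GC 6/19 = 31.6%, outside 37.5–61.1% ✗; length 19 ✓ — fails.
Primer 3 (21 nt, A=4 T=4 G=6 C=7): GC 13/21 = 61.9%, outside 37.5–61.1% ✗; length 21 ✓ — fails.
Primer 4 (24 nt, A=4 T=8 G=6 C=6): GC 12/24 = 50.0% ✓; length 24 ✓ — passes.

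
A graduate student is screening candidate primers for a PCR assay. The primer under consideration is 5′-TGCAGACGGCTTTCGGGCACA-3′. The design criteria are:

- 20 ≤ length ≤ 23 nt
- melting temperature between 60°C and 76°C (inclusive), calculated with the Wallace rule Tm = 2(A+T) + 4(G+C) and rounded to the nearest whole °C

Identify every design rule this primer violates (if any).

Base counts: A=4, T=4, G=7, C=6 (length 21).
length: length 21 ✓
Tm: Tm = 2·8 + 4·13 = 68°C ✓

Meets all criteria.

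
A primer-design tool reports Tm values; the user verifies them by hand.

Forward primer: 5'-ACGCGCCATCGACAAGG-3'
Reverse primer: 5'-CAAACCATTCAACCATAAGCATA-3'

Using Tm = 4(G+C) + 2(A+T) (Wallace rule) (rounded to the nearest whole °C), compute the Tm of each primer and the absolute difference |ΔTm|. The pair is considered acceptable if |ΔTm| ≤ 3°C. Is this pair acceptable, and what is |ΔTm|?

|ΔTm| = 6°C; the pair is not acceptable.

Forward: A=5 T=1 G=5 C=6 → Tm = 2·6 + 4·11 = 56°C.
Reverse: A=11 T=4 G=1 C=7 → Tm = 2·15 + 4·8 = 62°C.
|ΔTm| = |56 − 62| = 6°C, > 3°C.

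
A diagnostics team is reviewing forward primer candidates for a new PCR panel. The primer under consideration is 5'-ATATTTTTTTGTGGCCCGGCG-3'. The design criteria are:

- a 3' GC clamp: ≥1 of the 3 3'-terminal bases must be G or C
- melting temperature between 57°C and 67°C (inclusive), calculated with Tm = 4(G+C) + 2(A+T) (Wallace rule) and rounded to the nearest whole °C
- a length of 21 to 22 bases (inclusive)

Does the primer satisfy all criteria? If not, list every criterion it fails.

Base counts: A=2, T=9, G=6, C=4 (length 21).
GC clamp: 3' end GCG has 3 G/C ✓
Tm: Tm = 2·11 + 4·10 = 62°C ✓
length: length 21 ✓

Meets all criteria.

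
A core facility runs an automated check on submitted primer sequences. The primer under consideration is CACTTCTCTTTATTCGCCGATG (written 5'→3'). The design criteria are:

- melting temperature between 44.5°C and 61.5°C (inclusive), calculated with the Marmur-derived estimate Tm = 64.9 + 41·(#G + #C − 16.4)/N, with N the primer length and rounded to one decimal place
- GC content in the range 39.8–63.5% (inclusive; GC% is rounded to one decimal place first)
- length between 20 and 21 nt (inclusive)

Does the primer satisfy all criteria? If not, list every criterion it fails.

Base counts: A=3, T=9, G=3, C=7 (length 22).
Tm: Tm = 64.9 + 41·(10 − 16.4)/22 = 53.0°C ✓
GC content: GC 10/22 = 45.5% ✓
length: length 22, outside 20–21 ✗

Fails: length.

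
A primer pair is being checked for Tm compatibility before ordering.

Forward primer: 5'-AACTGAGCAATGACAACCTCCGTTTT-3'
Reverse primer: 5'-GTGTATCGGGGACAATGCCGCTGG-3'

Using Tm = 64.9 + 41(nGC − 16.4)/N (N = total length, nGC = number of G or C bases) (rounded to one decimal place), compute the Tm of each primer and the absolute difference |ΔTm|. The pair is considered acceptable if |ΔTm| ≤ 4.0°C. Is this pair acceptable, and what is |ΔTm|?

Forward: G+C = 11, N = 26 → Tm = 64.9 + 41·(11 − 16.4)/26 = 56.4°C.
Reverse: G+C = 15, N = 24 → Tm = 64.9 + 41·(15 − 16.4)/24 = 62.5°C.
|ΔTm| = |56.4 − 62.5| = 6.1°C, > 4.0°C.

|ΔTm| = 6.1°C; the pair is not acceptable.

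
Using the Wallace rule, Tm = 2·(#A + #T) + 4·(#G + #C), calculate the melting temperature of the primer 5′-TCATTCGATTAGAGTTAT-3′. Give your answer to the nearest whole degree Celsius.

46°C

Base counts: A=5, T=8, G=3, C=2 (length 18).
Tm = 2·(5+8) + 4·(3+2) = 2·13 + 4·5 = 26 + 20 = 46°C.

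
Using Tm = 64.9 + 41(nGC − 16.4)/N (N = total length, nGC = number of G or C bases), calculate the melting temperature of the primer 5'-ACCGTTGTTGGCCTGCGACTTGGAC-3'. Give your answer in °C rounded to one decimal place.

Base counts: A=3, T=7, G=8, C=7; G+C = 15, N = 25.
Tm = 64.9 + 41·(15 − 16.4)/25 = 64.9 + -57.40/25 = 62.6°C.

62.6°C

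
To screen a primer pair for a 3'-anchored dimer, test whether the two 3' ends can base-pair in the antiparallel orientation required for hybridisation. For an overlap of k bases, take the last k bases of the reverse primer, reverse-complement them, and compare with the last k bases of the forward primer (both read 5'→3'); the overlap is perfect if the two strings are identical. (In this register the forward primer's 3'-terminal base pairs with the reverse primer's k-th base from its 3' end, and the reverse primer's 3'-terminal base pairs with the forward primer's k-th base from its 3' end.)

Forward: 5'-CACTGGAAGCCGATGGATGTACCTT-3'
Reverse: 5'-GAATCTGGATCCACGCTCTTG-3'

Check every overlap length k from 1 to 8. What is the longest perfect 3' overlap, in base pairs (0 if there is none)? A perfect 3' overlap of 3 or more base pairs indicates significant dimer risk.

Last 8 bases (5'→3') — forward …TGTACCTT, reverse …CGCTCTTG.
Reverse complement of the reverse primer's last 8 bases: CAAGAGCG; its first k bases are the reverse complement of the reverse primer's last k bases, so a perfect k-base overlap needs the forward primer's last k bases to equal them.
Comparing (forward last k vs required): k=1: T vs C ✗; k=2: TT vs CA ✗; k=3: CTT vs CAA ✗; k=4: CCTT vs CAAG ✗; k=5: ACCTT vs CAAGA ✗; k=6: TACCTT vs CAAGAG ✗; k=7: GTACCTT vs CAAGAGC ✗; k=8: TGTACCTT vs CAAGAGCG ✗.
No overlap length from 1 to 8 is perfect, so the longest perfect 3' overlap is 0.

Longest perfect overlap: 0 complementary base pairs; below the dimer-risk threshold (threshold 3).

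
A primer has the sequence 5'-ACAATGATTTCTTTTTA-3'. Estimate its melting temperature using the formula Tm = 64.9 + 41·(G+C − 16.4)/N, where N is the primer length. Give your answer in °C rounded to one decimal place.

32.6°C

Base counts: A=5, T=9, G=1, C=2; G+C = 3, N = 17.
Tm = 64.9 + 41·(3 − 16.4)/17 = 64.9 + -549.40/17 = 32.6°C.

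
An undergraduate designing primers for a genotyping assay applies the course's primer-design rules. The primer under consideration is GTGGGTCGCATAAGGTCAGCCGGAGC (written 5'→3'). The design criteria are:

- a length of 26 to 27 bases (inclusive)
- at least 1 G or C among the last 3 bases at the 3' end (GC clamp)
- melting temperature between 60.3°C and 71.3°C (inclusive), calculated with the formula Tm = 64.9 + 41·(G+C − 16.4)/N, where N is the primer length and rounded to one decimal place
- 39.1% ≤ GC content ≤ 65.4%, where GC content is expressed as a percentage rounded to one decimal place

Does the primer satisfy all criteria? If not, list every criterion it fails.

Meets all criteria.

Base counts: A=5, T=4, G=11, C=6 (length 26).
length: length 26 ✓
GC clamp: 3' end AGC has 2 G/C ✓
Tm: Tm = 64.9 + 41·(17 − 16.4)/26 = 65.8°C ✓
GC content: GC 17/26 = 65.4% ✓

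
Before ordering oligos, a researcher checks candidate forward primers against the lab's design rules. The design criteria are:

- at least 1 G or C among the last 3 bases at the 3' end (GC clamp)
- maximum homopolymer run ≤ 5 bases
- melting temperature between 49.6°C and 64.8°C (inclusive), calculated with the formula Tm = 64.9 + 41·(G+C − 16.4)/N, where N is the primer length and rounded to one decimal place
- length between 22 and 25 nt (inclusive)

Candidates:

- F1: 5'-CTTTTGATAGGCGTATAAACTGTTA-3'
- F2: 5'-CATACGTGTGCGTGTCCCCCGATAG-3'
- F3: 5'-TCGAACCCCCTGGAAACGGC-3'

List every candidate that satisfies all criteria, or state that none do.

F1 (25 nt, A=7 T=10 G=5 C=3): 3' end TTA has 0 G/C, need ≥1 ✗; longest run = 4 ✓; Tm = 64.9 + 41·(8 − 16.4)/25 = 51.1°C ✓; length 25 ✓ — fails.
F2 (25 nt, A=4 T=6 G=7 C=8): 3' end TAG has 1 G/C ✓; longest run = 5 ✓; Tm = 64.9 + 41·(15 − 16.4)/25 = 62.6°C ✓; length 25 ✓ — passes.
F3 (20 nt, A=5 T=2 G=5 C=8): 3' end GGC has 3 G/C ✓; longest run = 5 ✓; Tm = 64.9 + 41·(13 − 16.4)/20 = 57.9°C ✓; length 20, outside 22–25 ✗ — fails.

F2 only.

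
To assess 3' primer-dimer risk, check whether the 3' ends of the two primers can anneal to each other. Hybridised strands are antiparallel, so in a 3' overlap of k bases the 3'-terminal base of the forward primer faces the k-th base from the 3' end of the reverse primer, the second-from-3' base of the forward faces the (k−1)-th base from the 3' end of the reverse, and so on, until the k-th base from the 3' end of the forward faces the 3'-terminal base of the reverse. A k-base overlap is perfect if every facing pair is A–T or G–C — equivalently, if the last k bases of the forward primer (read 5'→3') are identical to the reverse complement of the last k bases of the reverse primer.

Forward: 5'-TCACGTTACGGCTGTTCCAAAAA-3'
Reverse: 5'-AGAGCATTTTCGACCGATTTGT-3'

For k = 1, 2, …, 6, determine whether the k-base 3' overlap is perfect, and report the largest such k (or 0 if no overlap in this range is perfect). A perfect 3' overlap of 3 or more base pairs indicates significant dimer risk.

Longest perfect overlap: 1 complementary base pair; below the dimer-risk threshold (threshold 3).

Last 6 bases (5'→3') — forward …CAAAAA, reverse …ATTTGT.
Reverse complement of the reverse primer's last 6 bases: ACAAAT; its first k bases are the reverse complement of the reverse primer's last k bases, so a perfect k-base overlap needs the forward primer's last k bases to equal them.
Comparing (forward last k vs required): k=1: A vs A ✓; k=2: AA vs AC ✗; k=3: AAA vs ACA ✗; k=4: AAAA vs ACAA ✗; k=5: AAAAA vs ACAAA ✗; k=6: CAAAAA vs ACAAAT ✗.
Only k = 1 is perfect, so the longest perfect 3' overlap is 1.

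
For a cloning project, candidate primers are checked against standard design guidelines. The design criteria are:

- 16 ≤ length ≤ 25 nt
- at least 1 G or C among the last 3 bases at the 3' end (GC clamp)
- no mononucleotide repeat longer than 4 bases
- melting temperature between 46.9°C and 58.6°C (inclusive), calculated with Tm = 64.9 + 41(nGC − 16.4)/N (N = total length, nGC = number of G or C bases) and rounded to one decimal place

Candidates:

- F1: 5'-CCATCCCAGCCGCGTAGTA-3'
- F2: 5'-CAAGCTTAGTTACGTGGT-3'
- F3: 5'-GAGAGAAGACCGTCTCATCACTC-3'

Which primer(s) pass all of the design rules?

F1 and F3.

F1 (19 nt, A=4 T=3 G=4 C=8): length 19 ✓; 3' end GTA has 1 G/C ✓; longest run = 3 ✓; Tm = 64.9 + 41·(12 − 16.4)/19 = 55.4°C ✓ — passes.
F2 (18 nt, A=4 T=6 G=5 C=3): length 18 ✓; 3' end GGT has 2 G/C ✓; longest run = 2 ✓; Tm = 64.9 + 41·(8 − 16.4)/18 = 45.8°C, outside 46.9–58.6°C ✗ — fails.
F3 (23 nt, A=7 T=4 G=5 C=7): length 23 ✓; 3' end CTC has 2 G/C ✓; longest run = 2 ✓; Tm = 64.9 + 41·(12 − 16.4)/23 = 57.1°C ✓ — passes.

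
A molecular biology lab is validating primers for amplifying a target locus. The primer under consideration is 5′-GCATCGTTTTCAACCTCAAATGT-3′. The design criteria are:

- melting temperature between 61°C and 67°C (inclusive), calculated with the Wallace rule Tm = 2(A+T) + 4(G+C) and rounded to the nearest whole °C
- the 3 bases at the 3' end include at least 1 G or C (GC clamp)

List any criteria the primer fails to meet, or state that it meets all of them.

Meets all criteria.

Base counts: A=6, T=8, G=3, C=6 (length 23).
Tm: Tm = 2·14 + 4·9 = 64°C ✓
GC clamp: 3' end TGT has 1 G/C ✓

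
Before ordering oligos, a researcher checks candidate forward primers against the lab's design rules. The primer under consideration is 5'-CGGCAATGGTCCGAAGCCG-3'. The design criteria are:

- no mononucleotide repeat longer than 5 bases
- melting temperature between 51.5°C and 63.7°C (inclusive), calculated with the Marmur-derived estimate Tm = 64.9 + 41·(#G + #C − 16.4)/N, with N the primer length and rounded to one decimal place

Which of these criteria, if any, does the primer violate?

Base counts: A=4, T=2, G=7, C=6 (length 19).
homopolymer run: longest run = 2 ✓
Tm: Tm = 64.9 + 41·(13 − 16.4)/19 = 57.6°C ✓

Meets all criteria.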